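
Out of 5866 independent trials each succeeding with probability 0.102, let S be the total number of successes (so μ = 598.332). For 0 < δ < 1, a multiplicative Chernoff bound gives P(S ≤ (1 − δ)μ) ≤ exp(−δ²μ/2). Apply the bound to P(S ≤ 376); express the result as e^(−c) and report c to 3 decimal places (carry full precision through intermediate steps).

41.308

Write 376 = (1 − δ)μ, so δ = 1 − 376/598.332 = 0.3715863…
Then the exponent is δ²μ/2 = (μ − 376)²/(2μ) = 41.307767.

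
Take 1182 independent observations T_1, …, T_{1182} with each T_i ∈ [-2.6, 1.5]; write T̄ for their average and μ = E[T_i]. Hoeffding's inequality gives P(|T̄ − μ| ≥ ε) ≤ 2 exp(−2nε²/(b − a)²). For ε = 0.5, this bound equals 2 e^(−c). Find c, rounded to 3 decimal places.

c = 2nε²/(b − a)² = 2·1182·0.5² / 4.1² = 35.1576.

35.158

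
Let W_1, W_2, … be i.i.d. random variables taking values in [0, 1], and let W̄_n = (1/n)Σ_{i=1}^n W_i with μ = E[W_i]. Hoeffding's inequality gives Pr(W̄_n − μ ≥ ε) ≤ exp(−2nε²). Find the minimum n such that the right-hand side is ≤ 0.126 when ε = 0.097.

Require exp(−2nε²) ≤ 0.126, i.e. 2nε² ≥ ln(1/0.126) = 2.071473.
So n ≥ 2.071473 / (2·0.097²) = 110.079.
The smallest integer n is 111.

111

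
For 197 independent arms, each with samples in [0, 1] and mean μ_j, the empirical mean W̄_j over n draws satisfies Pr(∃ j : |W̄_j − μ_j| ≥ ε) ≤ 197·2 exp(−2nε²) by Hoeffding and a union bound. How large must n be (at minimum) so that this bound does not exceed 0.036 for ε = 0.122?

313

Need 2·197·exp(−2nε²) ≤ 0.036, i.e. exp(−2nε²) ≤ 0.036/394.
So 2nε² ≥ ln(394/0.036) = 9.300587.
Hence n ≥ 9.300587/(2·0.122²) = 312.436.
The smallest integer n is 313.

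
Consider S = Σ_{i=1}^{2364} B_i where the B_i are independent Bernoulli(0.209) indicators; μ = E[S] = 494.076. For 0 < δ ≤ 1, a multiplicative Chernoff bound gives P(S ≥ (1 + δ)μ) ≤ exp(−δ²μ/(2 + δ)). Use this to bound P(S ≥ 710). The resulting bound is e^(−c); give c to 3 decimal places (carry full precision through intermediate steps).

Write 710 = (1 + δ)μ, so δ = 710/494.076 − 1 = 0.4370259…
Then the exponent is δ²μ/(2 + δ) = (710 − μ)² / (μ·(2 + δ)) = 38.721122.

38.721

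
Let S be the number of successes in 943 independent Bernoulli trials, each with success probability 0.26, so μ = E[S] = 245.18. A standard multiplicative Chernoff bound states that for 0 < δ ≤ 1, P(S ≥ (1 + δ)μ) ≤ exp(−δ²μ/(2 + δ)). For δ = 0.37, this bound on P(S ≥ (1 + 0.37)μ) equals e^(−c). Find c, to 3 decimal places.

14.163

c = δ²μ/(2 + δ) = 0.37²·245.18/(2 + 0.37) = 14.1625.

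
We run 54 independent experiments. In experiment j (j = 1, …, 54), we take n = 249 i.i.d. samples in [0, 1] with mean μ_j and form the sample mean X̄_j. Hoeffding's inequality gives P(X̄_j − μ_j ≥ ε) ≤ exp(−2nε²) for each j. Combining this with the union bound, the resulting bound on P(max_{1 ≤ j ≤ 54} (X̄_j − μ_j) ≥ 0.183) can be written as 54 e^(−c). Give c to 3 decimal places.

16.678

Union bound over the 54 events: P(max_{1 ≤ j ≤ 54} (X̄_j − μ_j) ≥ 0.183) ≤ 54·exp(−2nε²) = 54 exp(−2·249·0.183²).
So c = 2·249·0.183² = 16.6775.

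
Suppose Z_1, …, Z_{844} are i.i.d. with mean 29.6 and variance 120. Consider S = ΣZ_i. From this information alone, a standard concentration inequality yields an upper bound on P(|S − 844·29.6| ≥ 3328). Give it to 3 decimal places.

With mean and variance of each term known, Chebyshev's inequality bounds the deviation of the sum (or sample mean).
Var(S) = n·Var(Z_i) = 844·120 = 101280.
Chebyshev: P(|S − 844·29.6| ≥ 3328) ≤ Var(S)/3328² = 101280/11075584 = 0.0091.

0.009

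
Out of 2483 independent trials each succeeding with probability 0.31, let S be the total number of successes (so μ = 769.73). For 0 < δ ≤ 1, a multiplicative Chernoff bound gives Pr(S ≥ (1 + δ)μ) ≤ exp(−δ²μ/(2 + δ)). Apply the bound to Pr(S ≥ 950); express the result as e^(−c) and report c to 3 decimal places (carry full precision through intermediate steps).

Write 950 = (1 + δ)μ, so δ = 950/769.73 − 1 = 0.234199…
Then the exponent is δ²μ/(2 + δ) = (950 − μ)² / (μ·(2 + δ)) = 18.896730.

18.897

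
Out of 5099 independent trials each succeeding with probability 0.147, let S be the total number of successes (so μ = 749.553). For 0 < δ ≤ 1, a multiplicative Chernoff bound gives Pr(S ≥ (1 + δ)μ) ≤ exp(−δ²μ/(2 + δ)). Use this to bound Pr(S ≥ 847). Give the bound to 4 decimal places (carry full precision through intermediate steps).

Write 847 = (1 + δ)μ, so δ = 847/749.553 − 1 = 0.1300068…
Then the exponent is δ²μ/(2 + δ) = (847 − μ)² / (μ·(2 + δ)) = 5.947762.
Bound = exp(−5.947762) = 0.00261.

0.0026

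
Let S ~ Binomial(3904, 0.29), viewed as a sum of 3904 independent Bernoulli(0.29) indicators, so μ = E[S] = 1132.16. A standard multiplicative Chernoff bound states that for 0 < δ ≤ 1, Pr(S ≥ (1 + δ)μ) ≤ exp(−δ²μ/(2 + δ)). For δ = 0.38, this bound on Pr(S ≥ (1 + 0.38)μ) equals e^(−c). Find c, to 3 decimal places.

c = δ²μ/(2 + δ) = 0.38²·1132.16/(2 + 0.38) = 68.6907.

68.691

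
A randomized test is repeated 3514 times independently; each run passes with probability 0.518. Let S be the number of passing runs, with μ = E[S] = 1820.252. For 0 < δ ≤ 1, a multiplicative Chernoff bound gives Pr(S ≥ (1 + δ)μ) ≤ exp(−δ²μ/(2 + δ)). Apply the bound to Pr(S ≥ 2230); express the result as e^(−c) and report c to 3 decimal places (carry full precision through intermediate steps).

Write 2230 = (1 + δ)μ, so δ = 2230/1820.252 − 1 = 0.2251051…
Then the exponent is δ²μ/(2 + δ) = (2230 − μ)² / (μ·(2 + δ)) = 41.452587.

41.453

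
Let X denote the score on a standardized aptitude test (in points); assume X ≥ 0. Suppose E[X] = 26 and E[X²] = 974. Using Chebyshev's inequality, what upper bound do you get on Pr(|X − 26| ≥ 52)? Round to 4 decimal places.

Var(X) = E[X²] − (E[X])² = 974 − 676 = 298.
Chebyshev's inequality: Pr(|X − μ| ≥ t) ≤ Var(X)/t² = 298/2704 = 0.1102.

0.1102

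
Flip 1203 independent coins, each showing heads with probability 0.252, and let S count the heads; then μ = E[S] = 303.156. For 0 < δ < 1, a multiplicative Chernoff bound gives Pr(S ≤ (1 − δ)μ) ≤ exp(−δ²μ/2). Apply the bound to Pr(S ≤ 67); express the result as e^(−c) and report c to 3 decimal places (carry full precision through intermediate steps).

Write 67 = (1 − δ)μ, so δ = 1 − 67/303.156 = 0.7789917…
Then the exponent is δ²μ/2 = (μ − 67)²/(2μ) = 91.981779.

91.982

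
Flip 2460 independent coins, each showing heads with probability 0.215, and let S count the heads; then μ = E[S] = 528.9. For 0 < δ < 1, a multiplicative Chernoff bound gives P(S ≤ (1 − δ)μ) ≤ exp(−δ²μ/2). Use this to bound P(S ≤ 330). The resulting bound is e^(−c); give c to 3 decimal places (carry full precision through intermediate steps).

Write 330 = (1 − δ)μ, so δ = 1 − 330/528.9 = 0.3760635…
Then the exponent is δ²μ/2 = (μ − 330)²/(2μ) = 37.399518.

37.400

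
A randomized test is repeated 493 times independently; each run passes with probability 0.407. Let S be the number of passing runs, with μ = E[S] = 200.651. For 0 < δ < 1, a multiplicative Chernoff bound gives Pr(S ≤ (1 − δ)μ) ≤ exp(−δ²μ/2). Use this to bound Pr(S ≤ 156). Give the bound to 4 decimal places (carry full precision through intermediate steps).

0.0070

Write 156 = (1 − δ)μ, so δ = 1 − 156/200.651 = 0.2225307…
Then the exponent is δ²μ/2 = (μ − 156)²/(2μ) = 4.968108.
Bound = exp(−4.968108) = 0.00696.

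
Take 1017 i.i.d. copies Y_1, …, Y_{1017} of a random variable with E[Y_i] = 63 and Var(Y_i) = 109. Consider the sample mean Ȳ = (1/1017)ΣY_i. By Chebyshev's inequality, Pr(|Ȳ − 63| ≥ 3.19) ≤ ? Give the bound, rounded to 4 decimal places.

0.0105

Var(Ȳ) = Var(Y_i)/n = 109/1017 = 0.10718.
Chebyshev: Pr(|Ȳ − 63| ≥ 3.19) ≤ Var(Ȳ)/(3.19)² = 109/(1017·3.19²) = 0.0105.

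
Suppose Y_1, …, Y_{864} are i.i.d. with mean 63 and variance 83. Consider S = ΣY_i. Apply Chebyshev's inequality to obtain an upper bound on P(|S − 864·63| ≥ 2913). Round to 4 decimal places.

Var(S) = n·Var(Y_i) = 864·83 = 71712.
Chebyshev: P(|S − 864·63| ≥ 2913) ≤ Var(S)/2913² = 71712/8485569 = 0.0085.

0.0085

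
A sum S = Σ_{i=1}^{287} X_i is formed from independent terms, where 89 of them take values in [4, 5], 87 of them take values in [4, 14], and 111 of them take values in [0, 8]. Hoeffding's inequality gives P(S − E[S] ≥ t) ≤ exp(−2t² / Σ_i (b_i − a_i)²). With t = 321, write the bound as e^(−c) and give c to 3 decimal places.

Σ(b_i − a_i)² = 89·1² + 87·10² + 111·8² = 15893.
c = 2t² / 15893 = 2·321² / 15893 = 12.9668.

12.967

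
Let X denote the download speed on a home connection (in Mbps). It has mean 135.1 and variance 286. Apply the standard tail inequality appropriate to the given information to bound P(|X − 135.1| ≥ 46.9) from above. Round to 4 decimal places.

0.1300

Mean and variance are known, so Chebyshev's inequality applies.
Chebyshev: P(|X − μ| ≥ t) ≤ Var(X)/t².
Bound = 286 / 2199.61 = 0.1300.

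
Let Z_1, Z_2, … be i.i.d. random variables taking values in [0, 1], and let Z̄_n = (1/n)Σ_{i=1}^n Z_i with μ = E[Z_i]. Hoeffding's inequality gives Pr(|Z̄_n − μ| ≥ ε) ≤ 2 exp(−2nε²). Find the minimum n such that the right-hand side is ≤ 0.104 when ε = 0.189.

Require 2·exp(−2nε²) ≤ 0.104, i.e. 2nε² ≥ ln(2/0.104) = 2.956512.
So n ≥ 2.956512 / (2·0.189²) = 41.383.
The smallest integer n is 42.

42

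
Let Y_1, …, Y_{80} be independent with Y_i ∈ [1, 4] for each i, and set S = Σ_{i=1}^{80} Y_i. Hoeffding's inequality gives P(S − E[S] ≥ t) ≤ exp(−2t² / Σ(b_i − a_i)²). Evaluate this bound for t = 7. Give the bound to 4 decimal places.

0.8727

Σ(b_i − a_i)² = 80·(3)² = 720.
Exponent = 2·7²/720 = 0.1361.
Bound = exp(−0.1361) = 0.87275.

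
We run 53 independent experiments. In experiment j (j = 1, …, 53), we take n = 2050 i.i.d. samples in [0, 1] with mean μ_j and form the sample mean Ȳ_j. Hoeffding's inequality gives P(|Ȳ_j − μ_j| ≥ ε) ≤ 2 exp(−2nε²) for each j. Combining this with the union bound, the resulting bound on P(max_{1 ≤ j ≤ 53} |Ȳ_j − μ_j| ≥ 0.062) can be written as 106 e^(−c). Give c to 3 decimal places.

Union bound over the 53 events: P(max_{1 ≤ j ≤ 53} |Ȳ_j − μ_j| ≥ 0.062) ≤ 53·2·exp(−2nε²) = 106 exp(−2·2050·0.062²).
So c = 2·2050·0.062² = 15.7604.

15.760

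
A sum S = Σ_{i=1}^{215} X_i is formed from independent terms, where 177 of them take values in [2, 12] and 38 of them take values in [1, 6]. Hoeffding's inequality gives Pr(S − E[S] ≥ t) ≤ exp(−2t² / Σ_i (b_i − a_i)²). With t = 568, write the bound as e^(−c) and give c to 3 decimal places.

Σ(b_i − a_i)² = 177·10² + 38·5² = 18650.
c = 2t² / 18650 = 2·568² / 18650 = 34.5977.

34.598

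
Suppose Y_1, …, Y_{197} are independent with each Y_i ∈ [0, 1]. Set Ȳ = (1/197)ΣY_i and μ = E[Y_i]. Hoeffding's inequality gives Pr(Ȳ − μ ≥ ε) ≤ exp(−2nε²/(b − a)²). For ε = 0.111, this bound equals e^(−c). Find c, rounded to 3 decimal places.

c = 2nε²/(b − a)² = 2·197·0.111² / 1² = 4.8545.

4.854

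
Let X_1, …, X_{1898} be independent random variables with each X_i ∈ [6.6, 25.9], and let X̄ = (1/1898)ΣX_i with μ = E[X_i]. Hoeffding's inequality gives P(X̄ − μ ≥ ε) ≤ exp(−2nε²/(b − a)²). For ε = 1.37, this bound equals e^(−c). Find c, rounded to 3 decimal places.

19.127

c = 2nε²/(b − a)² = 2·1898·1.37² / 19.3² = 19.1273.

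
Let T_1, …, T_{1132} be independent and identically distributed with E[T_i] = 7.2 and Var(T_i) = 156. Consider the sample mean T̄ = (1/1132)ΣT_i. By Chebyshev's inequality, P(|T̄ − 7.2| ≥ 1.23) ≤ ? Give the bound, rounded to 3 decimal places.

Var(T̄) = Var(T_i)/n = 156/1132 = 0.13781.
Chebyshev: P(|T̄ − 7.2| ≥ 1.23) ≤ Var(T̄)/(1.23)² = 156/(1132·1.23²) = 0.0911.

0.091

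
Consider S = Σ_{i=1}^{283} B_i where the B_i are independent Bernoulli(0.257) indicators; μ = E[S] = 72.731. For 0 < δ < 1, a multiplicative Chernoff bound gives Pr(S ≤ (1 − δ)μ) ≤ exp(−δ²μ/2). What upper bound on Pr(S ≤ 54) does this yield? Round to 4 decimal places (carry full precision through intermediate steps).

Write 54 = (1 − δ)μ, so δ = 1 − 54/72.731 = 0.2575381…
Then the exponent is δ²μ/2 = (μ − 54)²/(2μ) = 2.411973.
Bound = exp(−2.411973) = 0.08964.

0.0896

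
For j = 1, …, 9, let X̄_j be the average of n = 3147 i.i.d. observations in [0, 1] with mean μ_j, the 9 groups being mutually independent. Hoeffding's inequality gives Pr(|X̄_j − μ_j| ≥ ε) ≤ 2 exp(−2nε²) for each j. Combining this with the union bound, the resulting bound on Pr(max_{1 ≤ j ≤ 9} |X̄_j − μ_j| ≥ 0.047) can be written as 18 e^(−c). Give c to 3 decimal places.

13.903

Union bound over the 9 events: Pr(max_{1 ≤ j ≤ 9} |X̄_j − μ_j| ≥ 0.047) ≤ 9·2·exp(−2nε²) = 18 exp(−2·3147·0.047²).
So c = 2·3147·0.047² = 13.9034.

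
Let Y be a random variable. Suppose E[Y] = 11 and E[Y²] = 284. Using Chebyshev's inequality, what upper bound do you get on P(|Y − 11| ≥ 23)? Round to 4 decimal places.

Var(Y) = E[Y²] − (E[Y])² = 284 − 121 = 163.
Chebyshev's inequality: P(|Y − μ| ≥ t) ≤ Var(Y)/t² = 163/529 = 0.3081.

0.3081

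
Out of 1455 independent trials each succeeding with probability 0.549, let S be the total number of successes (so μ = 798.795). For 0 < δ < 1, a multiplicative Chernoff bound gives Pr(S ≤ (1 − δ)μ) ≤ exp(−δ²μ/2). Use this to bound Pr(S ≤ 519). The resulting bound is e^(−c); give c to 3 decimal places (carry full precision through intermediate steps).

49.002

Write 519 = (1 − δ)μ, so δ = 1 − 519/798.795 = 0.3502713…
Then the exponent is δ²μ/2 = (μ − 519)²/(2μ) = 49.002086.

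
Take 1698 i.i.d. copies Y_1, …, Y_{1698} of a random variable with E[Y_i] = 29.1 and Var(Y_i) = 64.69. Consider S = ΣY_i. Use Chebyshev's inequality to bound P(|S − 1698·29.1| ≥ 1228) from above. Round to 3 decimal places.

Var(S) = n·Var(Y_i) = 1698·64.69 = 109843.62.
Chebyshev: P(|S − 1698·29.1| ≥ 1228) ≤ Var(S)/1228² = 109843.62/1507984 = 0.0728.

0.073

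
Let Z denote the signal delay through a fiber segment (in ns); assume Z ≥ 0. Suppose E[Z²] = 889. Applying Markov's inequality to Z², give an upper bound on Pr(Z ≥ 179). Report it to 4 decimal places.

0.0277

Since Z ≥ 0, the event {Z ≥ 179} is the same as {Z² ≥ 32041}.
Markov's inequality applied to Z² gives Pr(Z² ≥ 32041) ≤ E[Z²]/32041 = 889/32041 = 0.0277.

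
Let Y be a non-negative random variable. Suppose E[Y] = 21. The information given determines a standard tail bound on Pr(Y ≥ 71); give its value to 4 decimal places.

0.2958

Only the mean of a non-negative variable is known, so Markov's inequality is the applicable tail bound.
Markov's inequality: for a non-negative random variable, Pr(Y ≥ a) ≤ E[Y]/a.
Here E[Y] = 21 and a = 71, so the bound is 21/71 = 0.2958.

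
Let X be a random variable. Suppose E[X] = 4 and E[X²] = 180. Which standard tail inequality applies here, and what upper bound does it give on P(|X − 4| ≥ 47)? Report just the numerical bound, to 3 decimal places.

The first two moments determine the variance, so Chebyshev's inequality is the sharpest standard bound available.
Var(X) = E[X²] − (E[X])² = 180 − 16 = 164.
Chebyshev's inequality: P(|X − μ| ≥ t) ≤ Var(X)/t² = 164/2209 = 0.0742.

0.074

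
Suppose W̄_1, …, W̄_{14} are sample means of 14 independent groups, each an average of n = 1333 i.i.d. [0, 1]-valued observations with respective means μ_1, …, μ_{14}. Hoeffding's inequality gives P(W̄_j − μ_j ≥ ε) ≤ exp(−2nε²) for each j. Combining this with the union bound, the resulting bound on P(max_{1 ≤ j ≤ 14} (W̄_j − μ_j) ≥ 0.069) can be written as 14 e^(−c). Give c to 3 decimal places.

12.693

Union bound over the 14 events: P(max_{1 ≤ j ≤ 14} (W̄_j − μ_j) ≥ 0.069) ≤ 14·exp(−2nε²) = 14 exp(−2·1333·0.069²).
So c = 2·1333·0.069² = 12.6928.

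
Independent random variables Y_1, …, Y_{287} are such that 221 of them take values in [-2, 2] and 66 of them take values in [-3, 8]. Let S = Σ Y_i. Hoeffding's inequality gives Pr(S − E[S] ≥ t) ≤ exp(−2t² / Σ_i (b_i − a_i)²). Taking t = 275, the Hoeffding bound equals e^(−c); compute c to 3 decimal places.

Σ(b_i − a_i)² = 221·4² + 66·11² = 11522.
c = 2t² / 11522 = 2·275² / 11522 = 13.1271.

13.127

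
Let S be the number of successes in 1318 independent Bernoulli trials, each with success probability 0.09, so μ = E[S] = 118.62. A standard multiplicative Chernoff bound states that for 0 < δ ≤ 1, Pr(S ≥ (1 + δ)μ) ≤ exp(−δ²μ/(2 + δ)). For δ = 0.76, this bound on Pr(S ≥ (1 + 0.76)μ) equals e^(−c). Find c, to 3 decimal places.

24.824

c = δ²μ/(2 + δ) = 0.76²·118.62/(2 + 0.76) = 24.8242.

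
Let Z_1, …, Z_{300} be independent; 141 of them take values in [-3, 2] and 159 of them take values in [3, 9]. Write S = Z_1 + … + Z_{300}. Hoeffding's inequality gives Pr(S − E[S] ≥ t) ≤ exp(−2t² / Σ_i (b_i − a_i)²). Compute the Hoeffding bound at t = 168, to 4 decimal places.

0.0022

Σ(b_i − a_i)² = 141·5² + 159·6² = 9249.
Exponent = 2·168² / 9249 = 6.10315.
Bound = exp(−6.10315) = 0.00224.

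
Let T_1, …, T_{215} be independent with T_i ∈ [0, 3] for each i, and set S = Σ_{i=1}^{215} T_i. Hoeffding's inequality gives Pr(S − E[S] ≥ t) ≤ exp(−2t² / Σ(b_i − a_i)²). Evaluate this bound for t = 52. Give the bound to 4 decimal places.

0.0611

Σ(b_i − a_i)² = 215·(3)² = 1935.
Exponent = 2·52²/1935 = 2.7948.
Bound = exp(−2.7948) = 0.06113.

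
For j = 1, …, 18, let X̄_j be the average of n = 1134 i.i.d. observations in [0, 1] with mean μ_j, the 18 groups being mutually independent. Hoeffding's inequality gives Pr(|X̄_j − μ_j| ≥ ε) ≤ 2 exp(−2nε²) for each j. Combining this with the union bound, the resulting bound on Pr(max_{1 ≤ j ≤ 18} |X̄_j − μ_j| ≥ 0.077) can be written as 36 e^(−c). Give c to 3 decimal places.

13.447

Union bound over the 18 events: Pr(max_{1 ≤ j ≤ 18} |X̄_j − μ_j| ≥ 0.077) ≤ 18·2·exp(−2nε²) = 36 exp(−2·1134·0.077²).
So c = 2·1134·0.077² = 13.4470.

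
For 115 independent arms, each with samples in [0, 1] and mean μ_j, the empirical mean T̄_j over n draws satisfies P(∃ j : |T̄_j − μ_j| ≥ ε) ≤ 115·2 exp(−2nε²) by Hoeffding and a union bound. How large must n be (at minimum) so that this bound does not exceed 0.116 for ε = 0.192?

Need 2·115·exp(−2nε²) ≤ 0.116, i.e. exp(−2nε²) ≤ 0.116/230.
So 2nε² ≥ ln(230/0.116) = 7.592244.
Hence n ≥ 7.592244/(2·0.192²) = 102.976.
The smallest integer n is 103.

103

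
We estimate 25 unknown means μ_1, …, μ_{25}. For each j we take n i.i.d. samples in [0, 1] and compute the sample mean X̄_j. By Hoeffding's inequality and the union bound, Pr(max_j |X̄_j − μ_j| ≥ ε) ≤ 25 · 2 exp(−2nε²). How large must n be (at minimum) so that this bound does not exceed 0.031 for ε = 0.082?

550

Need 2·25·exp(−2nε²) ≤ 0.031, i.e. exp(−2nε²) ≤ 0.031/50.
So 2nε² ≥ ln(50/0.031) = 7.385791.
Hence n ≥ 7.385791/(2·0.082²) = 549.211.
The smallest integer n is 550.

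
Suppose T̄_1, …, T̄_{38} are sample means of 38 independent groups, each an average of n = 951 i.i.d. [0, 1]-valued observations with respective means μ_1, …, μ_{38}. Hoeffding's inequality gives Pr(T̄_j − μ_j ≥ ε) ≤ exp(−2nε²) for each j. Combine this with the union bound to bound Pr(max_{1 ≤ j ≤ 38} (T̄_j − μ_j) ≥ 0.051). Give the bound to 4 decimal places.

Per-experiment Hoeffding bound: exp(−2·951·0.051²) = exp(−4.94710) = 0.007104.
Union bound over 38 events: 38·0.007104 = 0.26995.

0.2700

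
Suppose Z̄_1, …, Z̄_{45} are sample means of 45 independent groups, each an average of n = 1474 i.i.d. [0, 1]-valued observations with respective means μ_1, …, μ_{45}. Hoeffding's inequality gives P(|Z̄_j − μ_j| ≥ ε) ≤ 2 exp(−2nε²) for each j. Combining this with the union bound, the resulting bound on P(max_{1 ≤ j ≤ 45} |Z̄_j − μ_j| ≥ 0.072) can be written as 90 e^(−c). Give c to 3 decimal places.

15.282

Union bound over the 45 events: P(max_{1 ≤ j ≤ 45} |Z̄_j − μ_j| ≥ 0.072) ≤ 45·2·exp(−2nε²) = 90 exp(−2·1474·0.072²).
So c = 2·1474·0.072² = 15.2824.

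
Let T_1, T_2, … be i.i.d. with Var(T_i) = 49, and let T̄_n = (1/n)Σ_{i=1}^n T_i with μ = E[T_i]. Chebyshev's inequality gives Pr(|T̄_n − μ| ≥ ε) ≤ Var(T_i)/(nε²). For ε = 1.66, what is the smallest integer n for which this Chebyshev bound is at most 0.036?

Require 49/(n·1.66²) ≤ 0.036, i.e. n ≥ 49/(0.036·1.66²) = 493.944.
The smallest integer n is 494.

494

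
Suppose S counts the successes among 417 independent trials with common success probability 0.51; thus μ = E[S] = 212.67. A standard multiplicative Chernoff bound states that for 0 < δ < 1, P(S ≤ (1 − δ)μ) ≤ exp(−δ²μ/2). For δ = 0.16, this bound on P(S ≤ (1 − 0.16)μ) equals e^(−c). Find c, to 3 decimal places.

2.722

c = δ²μ/2 = 0.16²·212.67/2 = 2.7222.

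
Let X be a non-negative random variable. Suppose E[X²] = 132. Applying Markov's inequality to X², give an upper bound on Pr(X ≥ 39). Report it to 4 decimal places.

Since X ≥ 0, the event {X ≥ 39} is the same as {X² ≥ 1521}.
Markov's inequality applied to X² gives Pr(X² ≥ 1521) ≤ E[X²]/1521 = 132/1521 = 0.0868.

0.0868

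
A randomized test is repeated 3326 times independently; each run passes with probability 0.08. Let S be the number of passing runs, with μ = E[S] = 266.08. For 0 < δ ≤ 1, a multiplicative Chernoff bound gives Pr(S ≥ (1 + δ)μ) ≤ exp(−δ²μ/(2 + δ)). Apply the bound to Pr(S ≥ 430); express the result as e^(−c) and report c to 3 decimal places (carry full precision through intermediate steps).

Write 430 = (1 + δ)μ, so δ = 430/266.08 − 1 = 0.6160553…
Then the exponent is δ²μ/(2 + δ) = (430 − μ)² / (μ·(2 + δ)) = 38.601549.

38.602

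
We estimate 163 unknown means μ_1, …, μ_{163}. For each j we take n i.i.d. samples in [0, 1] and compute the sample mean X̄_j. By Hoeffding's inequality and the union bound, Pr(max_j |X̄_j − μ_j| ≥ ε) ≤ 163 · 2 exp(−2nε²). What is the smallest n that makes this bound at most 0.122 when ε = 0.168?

Need 2·163·exp(−2nε²) ≤ 0.122, i.e. exp(−2nε²) ≤ 0.122/326.
So 2nε² ≥ ln(326/0.122) = 7.890632.
Hence n ≥ 7.890632/(2·0.168²) = 139.786.
The smallest integer n is 140.

140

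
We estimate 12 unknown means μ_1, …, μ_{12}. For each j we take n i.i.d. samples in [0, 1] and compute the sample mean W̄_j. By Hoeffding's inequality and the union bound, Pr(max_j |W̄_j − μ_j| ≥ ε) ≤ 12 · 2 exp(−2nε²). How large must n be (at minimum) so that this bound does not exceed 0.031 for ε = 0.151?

Need 2·12·exp(−2nε²) ≤ 0.031, i.e. exp(−2nε²) ≤ 0.031/24.
So 2nε² ≥ ln(24/0.031) = 6.651822.
Hence n ≥ 6.651822/(2·0.151²) = 145.867.
The smallest integer n is 146.

146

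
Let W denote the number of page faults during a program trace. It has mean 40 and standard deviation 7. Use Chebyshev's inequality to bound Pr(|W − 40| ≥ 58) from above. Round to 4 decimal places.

Chebyshev: Pr(|W − μ| ≥ t) ≤ Var(W)/t².
Var(W) = σ² = 7² = 49.
Bound = 49 / 3364 = 0.0146.

0.0146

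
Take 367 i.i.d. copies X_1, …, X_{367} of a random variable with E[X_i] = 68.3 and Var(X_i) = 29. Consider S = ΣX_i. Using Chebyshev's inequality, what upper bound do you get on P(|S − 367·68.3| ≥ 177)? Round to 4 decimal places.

0.3397

Var(S) = n·Var(X_i) = 367·29 = 10643.
Chebyshev: P(|S − 367·68.3| ≥ 177) ≤ Var(S)/177² = 10643/31329 = 0.3397.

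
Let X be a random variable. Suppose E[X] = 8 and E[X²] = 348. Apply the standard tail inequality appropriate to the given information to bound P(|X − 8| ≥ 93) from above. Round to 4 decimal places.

0.0328

The first two moments determine the variance, so Chebyshev's inequality is the sharpest standard bound available.
Var(X) = E[X²] − (E[X])² = 348 − 64 = 284.
Chebyshev's inequality: P(|X − μ| ≥ t) ≤ Var(X)/t² = 284/8649 = 0.0328.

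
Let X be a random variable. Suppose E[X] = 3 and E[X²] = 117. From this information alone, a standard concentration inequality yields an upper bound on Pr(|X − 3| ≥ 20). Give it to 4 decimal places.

0.2700

The first two moments determine the variance, so Chebyshev's inequality is the sharpest standard bound available.
Var(X) = E[X²] − (E[X])² = 117 − 9 = 108.
Chebyshev's inequality: Pr(|X − μ| ≥ t) ≤ Var(X)/t² = 108/400 = 0.2700.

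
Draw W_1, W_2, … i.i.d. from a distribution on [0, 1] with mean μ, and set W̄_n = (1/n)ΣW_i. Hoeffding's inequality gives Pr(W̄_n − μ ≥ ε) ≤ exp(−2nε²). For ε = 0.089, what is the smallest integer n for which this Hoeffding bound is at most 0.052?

187

Require exp(−2nε²) ≤ 0.052, i.e. 2nε² ≥ ln(1/0.052) = 2.956512.
So n ≥ 2.956512 / (2·0.089²) = 186.625.
The smallest integer n is 187.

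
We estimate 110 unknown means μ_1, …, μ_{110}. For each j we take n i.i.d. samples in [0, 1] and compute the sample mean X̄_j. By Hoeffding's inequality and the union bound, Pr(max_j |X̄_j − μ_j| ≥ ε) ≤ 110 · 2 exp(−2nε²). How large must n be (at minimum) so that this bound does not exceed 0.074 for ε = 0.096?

434

Need 2·110·exp(−2nε²) ≤ 0.074, i.e. exp(−2nε²) ≤ 0.074/220.
So 2nε² ≥ ln(220/0.074) = 7.997318.
Hence n ≥ 7.997318/(2·0.096²) = 433.882.
The smallest integer n is 434.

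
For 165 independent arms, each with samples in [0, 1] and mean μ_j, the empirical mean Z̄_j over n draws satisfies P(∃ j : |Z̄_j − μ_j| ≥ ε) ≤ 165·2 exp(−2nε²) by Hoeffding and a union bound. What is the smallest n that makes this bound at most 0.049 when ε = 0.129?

265

Need 2·165·exp(−2nε²) ≤ 0.049, i.e. exp(−2nε²) ≤ 0.049/330.
So 2nε² ≥ ln(330/0.049) = 8.815028.
Hence n ≥ 8.815028/(2·0.129²) = 264.859.
The smallest integer n is 265.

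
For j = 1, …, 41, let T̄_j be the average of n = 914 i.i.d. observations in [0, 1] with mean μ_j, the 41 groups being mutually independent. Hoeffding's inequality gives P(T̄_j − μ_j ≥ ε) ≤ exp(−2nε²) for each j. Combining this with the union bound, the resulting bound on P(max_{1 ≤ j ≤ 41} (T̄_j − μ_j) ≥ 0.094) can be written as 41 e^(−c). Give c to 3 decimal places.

16.152

Union bound over the 41 events: P(max_{1 ≤ j ≤ 41} (T̄_j − μ_j) ≥ 0.094) ≤ 41·exp(−2nε²) = 41 exp(−2·914·0.094²).
So c = 2·914·0.094² = 16.1522.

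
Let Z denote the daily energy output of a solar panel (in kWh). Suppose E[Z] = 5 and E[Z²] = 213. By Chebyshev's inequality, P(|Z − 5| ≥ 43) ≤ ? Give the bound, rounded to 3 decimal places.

Var(Z) = E[Z²] − (E[Z])² = 213 − 25 = 188.
Chebyshev's inequality: P(|Z − μ| ≥ t) ≤ Var(Z)/t² = 188/1849 = 0.1017.

0.102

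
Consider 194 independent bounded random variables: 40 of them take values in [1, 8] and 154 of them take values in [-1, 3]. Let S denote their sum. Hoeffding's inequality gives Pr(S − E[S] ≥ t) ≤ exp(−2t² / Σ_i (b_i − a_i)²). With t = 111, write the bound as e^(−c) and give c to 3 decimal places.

Σ(b_i − a_i)² = 40·7² + 154·4² = 4424.
c = 2t² / 4424 = 2·111² / 4424 = 5.5701.

5.570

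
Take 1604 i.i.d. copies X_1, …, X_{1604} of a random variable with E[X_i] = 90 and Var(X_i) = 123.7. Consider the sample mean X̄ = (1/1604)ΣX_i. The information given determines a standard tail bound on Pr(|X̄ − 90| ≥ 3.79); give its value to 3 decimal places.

With mean and variance of each term known, Chebyshev's inequality bounds the deviation of the sum (or sample mean).
Var(X̄) = Var(X_i)/n = 123.7/1604 = 0.07712.
Chebyshev: Pr(|X̄ − 90| ≥ 3.79) ≤ Var(X̄)/(3.79)² = 123.7/(1604·3.79²) = 0.0054.

0.005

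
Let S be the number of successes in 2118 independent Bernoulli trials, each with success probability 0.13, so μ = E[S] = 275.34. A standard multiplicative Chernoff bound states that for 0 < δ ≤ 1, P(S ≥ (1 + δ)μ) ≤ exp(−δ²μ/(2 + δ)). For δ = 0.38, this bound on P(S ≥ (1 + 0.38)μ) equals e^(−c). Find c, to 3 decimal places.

16.706

c = δ²μ/(2 + δ) = 0.38²·275.34/(2 + 0.38) = 16.7055.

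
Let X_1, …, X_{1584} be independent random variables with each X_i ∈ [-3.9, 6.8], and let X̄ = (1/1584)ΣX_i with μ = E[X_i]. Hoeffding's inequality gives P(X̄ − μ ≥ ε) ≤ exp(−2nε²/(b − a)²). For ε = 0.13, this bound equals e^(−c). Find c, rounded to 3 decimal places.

c = 2nε²/(b − a)² = 2·1584·0.13² / 10.7² = 0.4676.

0.468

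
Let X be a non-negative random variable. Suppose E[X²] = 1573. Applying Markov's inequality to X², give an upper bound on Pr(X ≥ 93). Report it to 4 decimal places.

0.1819

Since X ≥ 0, the event {X ≥ 93} is the same as {X² ≥ 8649}.
Markov's inequality applied to X² gives Pr(X² ≥ 8649) ≤ E[X²]/8649 = 1573/8649 = 0.1819.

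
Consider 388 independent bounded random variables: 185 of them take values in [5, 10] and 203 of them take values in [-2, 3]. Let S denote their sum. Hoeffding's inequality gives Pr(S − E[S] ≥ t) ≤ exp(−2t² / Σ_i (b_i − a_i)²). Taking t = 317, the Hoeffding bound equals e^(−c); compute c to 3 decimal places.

Σ(b_i − a_i)² = 185·5² + 203·5² = 9700.
c = 2t² / 9700 = 2·317² / 9700 = 20.7194.

20.719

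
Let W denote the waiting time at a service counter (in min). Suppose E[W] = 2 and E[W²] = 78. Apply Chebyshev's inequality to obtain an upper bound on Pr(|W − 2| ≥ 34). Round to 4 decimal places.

0.0640

Var(W) = E[W²] − (E[W])² = 78 − 4 = 74.
Chebyshev's inequality: Pr(|W − μ| ≥ t) ≤ Var(W)/t² = 74/1156 = 0.0640.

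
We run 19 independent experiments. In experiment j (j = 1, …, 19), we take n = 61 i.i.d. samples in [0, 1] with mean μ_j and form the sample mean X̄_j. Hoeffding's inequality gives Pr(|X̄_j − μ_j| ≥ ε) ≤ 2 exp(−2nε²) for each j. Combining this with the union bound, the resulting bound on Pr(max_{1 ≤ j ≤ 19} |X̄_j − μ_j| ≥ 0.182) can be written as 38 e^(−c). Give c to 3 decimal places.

Union bound over the 19 events: Pr(max_{1 ≤ j ≤ 19} |X̄_j − μ_j| ≥ 0.182) ≤ 19·2·exp(−2nε²) = 38 exp(−2·61·0.182²).
So c = 2·61·0.182² = 4.0411.

4.041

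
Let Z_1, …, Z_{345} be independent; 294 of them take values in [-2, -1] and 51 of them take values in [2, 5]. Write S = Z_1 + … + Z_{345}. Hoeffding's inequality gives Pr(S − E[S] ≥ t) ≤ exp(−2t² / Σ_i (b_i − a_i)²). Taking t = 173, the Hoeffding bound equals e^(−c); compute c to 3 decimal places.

79.493

Σ(b_i − a_i)² = 294·1² + 51·3² = 753.
c = 2t² / 753 = 2·173² / 753 = 79.4927.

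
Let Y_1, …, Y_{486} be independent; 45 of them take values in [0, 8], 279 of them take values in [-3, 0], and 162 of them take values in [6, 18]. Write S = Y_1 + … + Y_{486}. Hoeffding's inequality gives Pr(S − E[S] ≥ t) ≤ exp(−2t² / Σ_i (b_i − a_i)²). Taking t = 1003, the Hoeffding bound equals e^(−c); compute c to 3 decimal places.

70.059

Σ(b_i − a_i)² = 45·8² + 279·3² + 162·12² = 28719.
c = 2t² / 28719 = 2·1003² / 28719 = 70.0588.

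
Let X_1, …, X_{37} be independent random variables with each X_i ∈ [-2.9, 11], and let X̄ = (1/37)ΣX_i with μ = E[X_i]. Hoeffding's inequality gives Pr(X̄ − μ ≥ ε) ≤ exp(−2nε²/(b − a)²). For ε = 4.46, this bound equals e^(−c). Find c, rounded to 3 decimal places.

c = 2nε²/(b − a)² = 2·37·4.46² / 13.9² = 7.6185.

7.619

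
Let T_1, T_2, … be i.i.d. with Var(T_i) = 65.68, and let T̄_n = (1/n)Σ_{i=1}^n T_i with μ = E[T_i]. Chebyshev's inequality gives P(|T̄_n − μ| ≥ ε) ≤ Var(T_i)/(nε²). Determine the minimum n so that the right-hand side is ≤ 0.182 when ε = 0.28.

Require 65.68/(n·0.28²) ≤ 0.182, i.e. n ≥ 65.68/(0.182·0.28²) = 4603.050.
The smallest integer n is 4604.

4604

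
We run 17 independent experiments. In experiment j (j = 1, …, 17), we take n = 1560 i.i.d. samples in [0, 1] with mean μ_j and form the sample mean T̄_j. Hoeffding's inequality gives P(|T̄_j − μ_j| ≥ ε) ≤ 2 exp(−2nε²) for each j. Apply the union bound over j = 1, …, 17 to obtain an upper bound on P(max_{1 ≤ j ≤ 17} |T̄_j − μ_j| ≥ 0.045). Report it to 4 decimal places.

Per-experiment Hoeffding bound: 2·exp(−2·1560·0.045²) = 2·exp(−6.31800) = 0.0036071.
Union bound over 17 events: 17·0.0036071 = 0.06132.

0.0613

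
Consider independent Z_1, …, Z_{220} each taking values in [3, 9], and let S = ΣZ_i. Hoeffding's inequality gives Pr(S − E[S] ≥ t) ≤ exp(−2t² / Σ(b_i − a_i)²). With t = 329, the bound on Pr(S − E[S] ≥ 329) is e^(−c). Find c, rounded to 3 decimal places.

27.334

Σ(b_i − a_i)² = 220·(6)² = 7920.
c = 2t²/7920 = 2·329²/7920 = 27.3336.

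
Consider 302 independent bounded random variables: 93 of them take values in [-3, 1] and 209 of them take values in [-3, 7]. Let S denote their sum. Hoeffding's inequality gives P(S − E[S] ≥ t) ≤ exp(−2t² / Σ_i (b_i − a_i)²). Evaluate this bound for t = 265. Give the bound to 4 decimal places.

Σ(b_i − a_i)² = 93·4² + 209·10² = 22388.
Exponent = 2·265² / 22388 = 6.27345.
Bound = exp(−6.27345) = 0.00189.

0.0019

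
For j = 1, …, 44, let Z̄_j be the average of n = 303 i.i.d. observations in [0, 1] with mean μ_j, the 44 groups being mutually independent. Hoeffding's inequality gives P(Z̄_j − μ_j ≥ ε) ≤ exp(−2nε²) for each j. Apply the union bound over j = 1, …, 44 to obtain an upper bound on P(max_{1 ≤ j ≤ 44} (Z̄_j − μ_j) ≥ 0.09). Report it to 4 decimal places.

Per-experiment Hoeffding bound: exp(−2·303·0.09²) = exp(−4.90860) = 0.0073828.
Union bound over 44 events: 44·0.0073828 = 0.32484.

0.3248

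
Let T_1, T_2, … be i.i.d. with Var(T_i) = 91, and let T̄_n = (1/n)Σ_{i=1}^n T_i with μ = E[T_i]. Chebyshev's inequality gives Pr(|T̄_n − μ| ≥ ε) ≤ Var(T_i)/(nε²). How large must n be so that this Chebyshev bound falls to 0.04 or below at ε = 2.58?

Require 91/(n·2.58²) ≤ 0.04, i.e. n ≥ 91/(0.04·2.58²) = 341.776.
The smallest integer n is 342.

342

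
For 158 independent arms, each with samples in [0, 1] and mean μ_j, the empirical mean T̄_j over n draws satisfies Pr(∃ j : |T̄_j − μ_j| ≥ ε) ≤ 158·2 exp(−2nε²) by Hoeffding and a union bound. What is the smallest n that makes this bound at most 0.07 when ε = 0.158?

169

Need 2·158·exp(−2nε²) ≤ 0.07, i.e. exp(−2nε²) ≤ 0.07/316.
So 2nε² ≥ ln(316/0.07) = 8.415002.
Hence n ≥ 8.415002/(2·0.158²) = 168.543.
The smallest integer n is 169.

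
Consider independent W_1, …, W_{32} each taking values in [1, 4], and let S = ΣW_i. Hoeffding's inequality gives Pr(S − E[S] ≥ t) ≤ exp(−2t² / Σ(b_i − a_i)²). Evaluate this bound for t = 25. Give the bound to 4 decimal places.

0.0130

Σ(b_i − a_i)² = 32·(3)² = 288.
Exponent = 2·25²/288 = 4.3403.
Bound = exp(−4.3403) = 0.01303.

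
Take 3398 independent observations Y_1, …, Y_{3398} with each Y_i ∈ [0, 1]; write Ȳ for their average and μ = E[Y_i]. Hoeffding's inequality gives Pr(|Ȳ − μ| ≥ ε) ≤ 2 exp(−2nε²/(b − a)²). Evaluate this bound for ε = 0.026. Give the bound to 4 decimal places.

0.0202

Exponent: 2nε²/(b − a)² = 2·3398·0.026² / 1² = 4.59410.
Bound = 2·exp(−4.59410) = 0.02022.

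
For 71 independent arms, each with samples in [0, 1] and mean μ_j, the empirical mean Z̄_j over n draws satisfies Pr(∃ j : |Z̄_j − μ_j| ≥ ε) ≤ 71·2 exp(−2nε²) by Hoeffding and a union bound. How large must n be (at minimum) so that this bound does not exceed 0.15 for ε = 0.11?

Need 2·71·exp(−2nε²) ≤ 0.15, i.e. exp(−2nε²) ≤ 0.15/142.
So 2nε² ≥ ln(142/0.15) = 6.852947.
Hence n ≥ 6.852947/(2·0.11²) = 283.180.
The smallest integer n is 284.

284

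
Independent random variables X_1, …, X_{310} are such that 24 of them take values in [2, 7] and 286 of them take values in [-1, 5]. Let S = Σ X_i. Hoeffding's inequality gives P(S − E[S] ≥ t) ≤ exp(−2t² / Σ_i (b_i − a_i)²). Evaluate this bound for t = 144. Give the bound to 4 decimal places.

0.0222

Σ(b_i − a_i)² = 24·5² + 286·6² = 10896.
Exponent = 2·144² / 10896 = 3.80617.
Bound = exp(−3.80617) = 0.02223.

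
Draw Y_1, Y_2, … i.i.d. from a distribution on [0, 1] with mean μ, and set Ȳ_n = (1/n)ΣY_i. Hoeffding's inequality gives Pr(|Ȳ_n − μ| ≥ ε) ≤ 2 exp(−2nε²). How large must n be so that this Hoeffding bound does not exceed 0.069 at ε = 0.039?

1107

Require 2·exp(−2nε²) ≤ 0.069, i.e. 2nε² ≥ ln(2/0.069) = 3.366796.
So n ≥ 3.366796 / (2·0.039²) = 1106.771.
The smallest integer n is 1107.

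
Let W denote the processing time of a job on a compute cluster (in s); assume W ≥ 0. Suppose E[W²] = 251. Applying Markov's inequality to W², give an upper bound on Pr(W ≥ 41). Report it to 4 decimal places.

Since W ≥ 0, the event {W ≥ 41} is the same as {W² ≥ 1681}.
Markov's inequality applied to W² gives Pr(W² ≥ 1681) ≤ E[W²]/1681 = 251/1681 = 0.1493.

0.1493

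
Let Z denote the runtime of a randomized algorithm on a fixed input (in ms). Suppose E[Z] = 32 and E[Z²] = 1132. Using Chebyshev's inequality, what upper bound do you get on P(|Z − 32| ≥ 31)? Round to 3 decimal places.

0.112

Var(Z) = E[Z²] − (E[Z])² = 1132 − 1024 = 108.
Chebyshev's inequality: P(|Z − μ| ≥ t) ≤ Var(Z)/t² = 108/961 = 0.1124.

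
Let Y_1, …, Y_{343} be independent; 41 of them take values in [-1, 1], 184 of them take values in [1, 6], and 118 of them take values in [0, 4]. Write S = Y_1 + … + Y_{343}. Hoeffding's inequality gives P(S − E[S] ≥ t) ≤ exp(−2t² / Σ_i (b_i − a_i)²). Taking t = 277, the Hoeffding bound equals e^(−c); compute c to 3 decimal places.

23.069

Σ(b_i − a_i)² = 41·2² + 184·5² + 118·4² = 6652.
c = 2t² / 6652 = 2·277² / 6652 = 23.0695.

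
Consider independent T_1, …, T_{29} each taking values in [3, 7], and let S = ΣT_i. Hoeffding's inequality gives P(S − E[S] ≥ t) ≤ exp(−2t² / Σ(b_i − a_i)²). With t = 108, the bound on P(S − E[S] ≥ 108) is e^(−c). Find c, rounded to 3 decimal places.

Σ(b_i − a_i)² = 29·(4)² = 464.
c = 2t²/464 = 2·108²/464 = 50.2759.

50.276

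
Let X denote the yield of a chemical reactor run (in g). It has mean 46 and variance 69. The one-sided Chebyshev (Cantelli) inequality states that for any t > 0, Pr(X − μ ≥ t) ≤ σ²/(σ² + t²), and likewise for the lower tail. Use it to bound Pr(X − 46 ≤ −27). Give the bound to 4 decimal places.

0.0865

Here σ² = 69 and t = 27, so σ² + t² = 798.
Cantelli's bound: 69/798 = 0.0865.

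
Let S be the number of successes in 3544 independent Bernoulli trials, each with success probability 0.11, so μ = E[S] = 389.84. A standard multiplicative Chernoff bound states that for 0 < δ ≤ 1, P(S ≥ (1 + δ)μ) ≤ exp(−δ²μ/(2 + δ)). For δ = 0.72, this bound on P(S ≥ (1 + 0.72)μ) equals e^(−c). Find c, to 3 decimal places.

74.299

c = δ²μ/(2 + δ) = 0.72²·389.84/(2 + 0.72) = 74.2989.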